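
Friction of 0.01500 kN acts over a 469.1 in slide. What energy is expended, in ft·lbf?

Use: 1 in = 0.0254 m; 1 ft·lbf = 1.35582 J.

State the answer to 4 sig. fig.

131.8 ft·lbf

0.01500 kN × 1000 → 15 N
469.1 in × 0.0254 → 11.9151 m
W = F × d = 15 N × 11.9151 m = 178.727 J
178.727 J ÷ (1.35582 J/ft·lbf) = 131.822 ft·lbf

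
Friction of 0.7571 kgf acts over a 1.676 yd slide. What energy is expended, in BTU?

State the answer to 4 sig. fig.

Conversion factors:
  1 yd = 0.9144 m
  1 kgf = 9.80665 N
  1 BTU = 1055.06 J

0.01078 BTU

0.7571 kgf × 9.80665 = 7.42461 N
1.676 yd × 0.9144 = 1.53253 m
W = F × d = 7.42461 N × 1.53253 m = 11.3784 J
11.3784 J ÷ (1055.06 J/BTU) = 0.0107846 BTU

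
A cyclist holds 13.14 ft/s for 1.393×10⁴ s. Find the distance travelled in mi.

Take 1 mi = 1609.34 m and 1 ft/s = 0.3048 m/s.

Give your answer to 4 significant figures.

34.67 mi

13.14 ft/s × 0.3048 → 4.00507 m/s
d = v × t = 4.00507 m/s × 13930 s = 55790.6 m
55790.6 m ÷ (1609.34 m/mi) = 34.6668 mi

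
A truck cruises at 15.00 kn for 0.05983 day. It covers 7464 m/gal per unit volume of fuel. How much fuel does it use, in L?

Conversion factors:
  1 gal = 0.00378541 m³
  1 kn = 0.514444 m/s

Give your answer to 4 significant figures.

15.00 kn → 7.71666 m/s
0.05983 day → 5169.31 s
d = v × t = 7.71666 × 5169.31 = 39889.8 m
7464 m/gal → 1.97178×10⁶ m/m³
V = d / (distance per unit fuel) = 39889.8 / 1.97178×10⁶ = 0.0202304 m³
In L: 0.0202304 / 0.001 = 20.2304 L

20.23 L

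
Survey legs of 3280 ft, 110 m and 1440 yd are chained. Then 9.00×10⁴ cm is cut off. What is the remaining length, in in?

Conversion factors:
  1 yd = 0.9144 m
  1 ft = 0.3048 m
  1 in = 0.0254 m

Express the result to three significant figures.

6.01×10⁴ in

3280 ft × 0.3048 → 999.744 m
110 m (already m)
1440 yd × 0.9144 → 1316.74 m
9.00×10⁴ cm × 0.01 → 900 m
Net: 999.744 + 110 + 1316.74 − 900 = 1526.48 m
In in: 1526.48 / 0.0254 = 60097.6 in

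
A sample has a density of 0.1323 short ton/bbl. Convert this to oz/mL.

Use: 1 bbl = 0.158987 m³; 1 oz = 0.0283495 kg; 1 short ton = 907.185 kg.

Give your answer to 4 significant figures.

0.02663 oz/mL

0.1323 short ton/bbl × 907.185 kg/short ton ÷ 0.158987 m³/bbl = 754.908 kg/m³
754.908 kg/m³ ÷ 0.0283495 kg/oz × 10⁻⁶ m³/mL = 0.0266286 oz/mL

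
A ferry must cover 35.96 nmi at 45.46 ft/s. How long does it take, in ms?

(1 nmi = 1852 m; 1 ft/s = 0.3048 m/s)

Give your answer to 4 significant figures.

4.806×10⁶ ms

35.96 nmi × 1852 → 66597.9 m
45.46 ft/s × 0.3048 → 13.8562 m/s
t = d / v = 66597.9 m / 13.8562 m/s = 4806.36 s
4806.36 s ÷ (0.001 s/ms) = 4.80636×10⁶ ms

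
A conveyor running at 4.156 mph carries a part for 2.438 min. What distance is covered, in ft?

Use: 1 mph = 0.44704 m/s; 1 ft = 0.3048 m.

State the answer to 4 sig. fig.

4.156 mph × 0.44704 = 1.8579 m/s
2.438 min × 60 = 146.28 s
d = v × t = 1.8579 m/s × 146.28 s = 271.774 m
271.774 m ÷ (0.3048 m/ft) = 891.647 ft

891.6 ft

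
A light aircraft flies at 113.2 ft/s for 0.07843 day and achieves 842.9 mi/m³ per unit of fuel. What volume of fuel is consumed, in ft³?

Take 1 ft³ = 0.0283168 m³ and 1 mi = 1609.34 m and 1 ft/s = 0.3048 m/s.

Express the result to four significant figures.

6.087 ft³

113.2 ft/s → 34.5034 m/s
0.07843 day → 6776.35 s
d = v × t = 34.5034 × 6776.35 = 233807 m
842.9 mi/m³ → 1.35651×10⁶ m/m³
V = d / (distance per unit fuel) = 233807 / 1.35651×10⁶ = 0.172359 m³
In ft³: 0.172359 / 0.0283168 = 6.08681 ft³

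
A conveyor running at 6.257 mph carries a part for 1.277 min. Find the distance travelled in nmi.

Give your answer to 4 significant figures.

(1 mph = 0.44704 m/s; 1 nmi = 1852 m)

6.257 mph × 0.44704 = 2.79713 m/s
1.277 min × 60 = 76.62 s
d = v × t = 2.79713 m/s × 76.62 s = 214.316 m
214.316 m ÷ (1852 m/nmi) = 0.115721 nmi

0.1157 nmi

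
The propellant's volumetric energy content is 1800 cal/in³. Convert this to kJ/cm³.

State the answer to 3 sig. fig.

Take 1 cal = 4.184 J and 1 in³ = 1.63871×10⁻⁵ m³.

1800 cal/in³ × 4.184 J/cal ÷ 1.63871×10⁻⁵ m³/in³ = 4.59581×10⁸ J/m³
4.59581×10⁸ J/m³ ÷ 1000 J/kJ × 10⁻⁶ m³/cm³ = 0.459581 kJ/cm³

0.460 kJ/cm³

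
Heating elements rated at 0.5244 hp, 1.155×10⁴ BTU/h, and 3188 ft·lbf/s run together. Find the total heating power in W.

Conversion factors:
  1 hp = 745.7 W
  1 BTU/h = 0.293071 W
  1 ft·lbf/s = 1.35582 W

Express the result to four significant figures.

0.5244 hp × 745.7 → 391.045 W
1.155×10⁴ BTU/h × 0.293071 → 3384.97 W
3188 ft·lbf/s × 1.35582 → 4322.35 W
Combined: 391.045 + 3384.97 + 4322.35 = 8098.36 W

8098 W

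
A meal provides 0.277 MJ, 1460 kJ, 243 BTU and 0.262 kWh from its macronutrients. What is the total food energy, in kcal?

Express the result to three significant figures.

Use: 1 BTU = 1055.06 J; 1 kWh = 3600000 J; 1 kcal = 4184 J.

0.277 MJ × 1000000 = 277000 J
1460 kJ × 1000 = 1.46×10⁶ J
243 BTU × 1055.06 = 256380 J
0.262 kWh × 3600000 = 943200 J
Total: 277000 + 1.46×10⁶ + 256380 + 943200 = 2.93658×10⁶ J
In kcal: 2.93658×10⁶ / 4184 = 701.859 kcal

702 kcal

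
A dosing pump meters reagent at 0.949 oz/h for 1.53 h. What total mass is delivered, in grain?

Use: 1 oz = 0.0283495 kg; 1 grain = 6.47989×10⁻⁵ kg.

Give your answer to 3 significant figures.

635 grain

0.949 oz/h → 7.47324×10⁻⁶ kg/s
1.53 h → 5508 s
m = ṁ × t = 7.47324×10⁻⁶ × 5508 = 0.0411626 kg
In grain: 0.0411626 / 6.47989×10⁻⁵ = 635.236 grain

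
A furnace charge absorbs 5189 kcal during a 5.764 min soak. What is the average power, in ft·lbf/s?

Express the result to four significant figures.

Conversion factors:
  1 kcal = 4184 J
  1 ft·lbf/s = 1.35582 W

4.630×10⁴ ft·lbf/s

5189 kcal × 4184 = 2.17108×10⁷ J
5.764 min × 60 = 345.84 s
P = E / t = 2.17108×10⁷ J / 345.84 s = 62777 W
62777 W ÷ (1.35582 W/ft·lbf/s) = 46301.9 ft·lbf/s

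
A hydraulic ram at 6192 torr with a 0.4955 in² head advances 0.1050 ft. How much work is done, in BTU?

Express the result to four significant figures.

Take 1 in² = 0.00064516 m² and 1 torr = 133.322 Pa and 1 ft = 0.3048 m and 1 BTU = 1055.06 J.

0.008005 BTU

6192 torr → 825530 Pa
0.4955 in² → 3.19677×10⁻⁴ m²
F = P × A = 825530 × 3.19677×10⁻⁴ = 263.903 N
0.1050 ft → 0.032004 m
W = F × d = 263.903 × 0.032004 = 8.44595 J
In BTU: 8.44595 / 1055.06 = 0.00800518 BTU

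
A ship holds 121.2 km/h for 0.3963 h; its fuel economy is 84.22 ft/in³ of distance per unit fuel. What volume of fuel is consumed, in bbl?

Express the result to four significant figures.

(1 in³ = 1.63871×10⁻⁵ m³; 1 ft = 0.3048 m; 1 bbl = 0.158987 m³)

0.1929 bbl

121.2 km/h → 33.6667 m/s
0.3963 h → 1426.68 s
d = v × t = 33.6667 × 1426.68 = 48031.6 m
84.22 ft/in³ → 1.56649×10⁶ m/m³
V = d / (distance per unit fuel) = 48031.6 / 1.56649×10⁶ = 0.0306619 m³
In bbl: 0.0306619 / 0.158987 = 0.192858 bbl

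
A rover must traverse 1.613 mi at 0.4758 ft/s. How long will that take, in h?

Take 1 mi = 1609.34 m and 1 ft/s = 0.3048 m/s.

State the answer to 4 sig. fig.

1.613 mi × 1609.34 → 2595.87 m
0.4758 ft/s × 0.3048 → 0.145024 m/s
t = d / v = 2595.87 m / 0.145024 m/s = 17899.6 s
17899.6 s ÷ (3600 s/h) = 4.97211 h

4.972 h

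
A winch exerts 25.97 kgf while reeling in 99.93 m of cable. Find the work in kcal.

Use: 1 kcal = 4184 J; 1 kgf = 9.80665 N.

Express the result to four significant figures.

25.97 kgf × 9.80665 = 254.679 N
W = F × d = 254.679 N × 99.93 m = 25450.1 J
25450.1 J ÷ (4184 J/kcal) = 6.08272 kcal

6.083 kcal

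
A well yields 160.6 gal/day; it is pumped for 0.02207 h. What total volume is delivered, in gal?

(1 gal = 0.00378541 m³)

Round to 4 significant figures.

0.1477 gal

160.6 gal/day → 7.03631×10⁻⁶ m³/s
0.02207 h → 79.452 s
V = Q × t = 7.03631×10⁻⁶ × 79.452 = 5.59049×10⁻⁴ m³
In gal: 5.59049×10⁻⁴ / 0.00378541 = 0.147685 gal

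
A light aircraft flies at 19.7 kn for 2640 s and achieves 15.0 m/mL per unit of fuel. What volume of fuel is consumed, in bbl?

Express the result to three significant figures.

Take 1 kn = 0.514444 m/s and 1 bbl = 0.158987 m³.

19.7 kn → 10.1345 m/s
d = v × t = 10.1345 × 2640 = 26755.1 m
15.0 m/mL → 1.5×10⁷ m/m³
V = d / (distance per unit fuel) = 26755.1 / 1.5×10⁷ = 0.00178367 m³
In bbl: 0.00178367 / 0.158987 = 0.011219 bbl

0.0112 bbl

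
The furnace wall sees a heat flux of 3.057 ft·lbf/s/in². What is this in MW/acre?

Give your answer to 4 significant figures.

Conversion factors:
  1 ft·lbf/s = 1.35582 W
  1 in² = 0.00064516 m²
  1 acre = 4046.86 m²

3.057 ft·lbf/s/in² × 1.35582 W/ft·lbf/s ÷ 0.00064516 m²/in² = 6424.36 W/m²
6424.36 W/m² ÷ 1000000 W/MW × 4046.86 m²/acre = 25.9985 MW/acre

26.00 MW/acre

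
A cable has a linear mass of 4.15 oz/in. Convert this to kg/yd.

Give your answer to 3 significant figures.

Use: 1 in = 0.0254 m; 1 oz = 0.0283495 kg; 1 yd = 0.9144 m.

4.15 oz/in × 0.0283495 kg/oz ÷ 0.0254 m/in = 4.63191 kg/m
4.63191 kg/m × 0.9144 m/yd = 4.23542 kg/yd

4.24 kg/yd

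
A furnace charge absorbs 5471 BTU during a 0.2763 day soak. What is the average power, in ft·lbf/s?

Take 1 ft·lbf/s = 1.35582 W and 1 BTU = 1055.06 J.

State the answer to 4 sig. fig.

178.3 ft·lbf/s

5471 BTU × 1055.06 = 5.77223×10⁶ J
0.2763 day × 86400 = 23872.3 s
P = E / t = 5.77223×10⁶ J / 23872.3 s = 241.796 W
241.796 W ÷ (1.35582 W/ft·lbf/s) = 178.339 ft·lbf/s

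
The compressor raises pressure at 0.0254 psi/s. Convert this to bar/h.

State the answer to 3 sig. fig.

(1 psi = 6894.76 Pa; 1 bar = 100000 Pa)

0.0254 psi/s × 6894.76 Pa/psi = 175.127 Pa/s
175.127 Pa/s ÷ 100000 Pa/bar × 3600 s/h = 6.30457 bar/h

6.30 bar/h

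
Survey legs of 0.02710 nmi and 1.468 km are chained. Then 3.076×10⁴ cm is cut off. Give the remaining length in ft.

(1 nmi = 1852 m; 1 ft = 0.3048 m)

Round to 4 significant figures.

3972 ft

0.02710 nmi × 1852 = 50.1892 m
1.468 km × 1000 = 1468 m
3.076×10⁴ cm × 0.01 = 307.6 m
Result: 50.1892 + 1468 − 307.6 = 1210.59 m
In ft: 1210.59 / 0.3048 = 3971.75 ft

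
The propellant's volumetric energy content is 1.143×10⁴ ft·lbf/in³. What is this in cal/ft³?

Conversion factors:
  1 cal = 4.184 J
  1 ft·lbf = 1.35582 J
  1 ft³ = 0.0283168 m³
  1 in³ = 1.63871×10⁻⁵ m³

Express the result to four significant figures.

6.400×10⁶ cal/ft³

1.143×10⁴ ft·lbf/in³ × 1.35582 J/ft·lbf ÷ 1.63871×10⁻⁵ m³/in³ = 9.45684×10⁸ J/m³
9.45684×10⁸ J/m³ ÷ 4.184 J/cal × 0.0283168 m³/ft³ = 6.40027×10⁶ cal/ft³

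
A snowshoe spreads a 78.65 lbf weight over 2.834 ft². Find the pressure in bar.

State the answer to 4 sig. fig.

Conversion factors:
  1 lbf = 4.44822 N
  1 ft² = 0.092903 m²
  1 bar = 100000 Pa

0.01329 bar

78.65 lbf × 4.44822 = 349.853 N
2.834 ft² × 0.092903 = 0.263287 m²
P = F / A = 349.853 N / 0.263287 m² = 1328.79 Pa
1328.79 Pa ÷ (100000 Pa/bar) = 0.0132879 bar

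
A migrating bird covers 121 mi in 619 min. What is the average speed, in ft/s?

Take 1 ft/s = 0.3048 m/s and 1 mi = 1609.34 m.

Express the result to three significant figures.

17.2 ft/s

121 mi × 1609.34 → 194730 m
619 min × 60 → 37140 s
v = d / t = 194730 m / 37140 s = 5.24313 m/s
5.24313 m/s ÷ (0.3048 m/s/ft/s) = 17.2019 ft/s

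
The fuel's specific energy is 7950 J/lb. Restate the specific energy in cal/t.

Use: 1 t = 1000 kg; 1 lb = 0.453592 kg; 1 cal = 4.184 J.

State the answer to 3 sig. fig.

4.19×10⁶ cal/t

7950 J/lb ÷ 0.453592 kg/lb = 17526.8 J/kg
17526.8 J/kg ÷ 4.184 J/cal × 1000 kg/t = 4.18901×10⁶ cal/t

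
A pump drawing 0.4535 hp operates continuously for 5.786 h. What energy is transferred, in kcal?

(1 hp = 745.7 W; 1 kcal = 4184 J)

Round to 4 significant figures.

0.4535 hp × 745.7 → 338.175 W
5.786 h × 3600 → 20829.6 s
E = P × t = 338.175 W × 20829.6 s = 7.04405×10⁶ J
7.04405×10⁶ J ÷ (4184 J/kcal) = 1683.57 kcal

1684 kcal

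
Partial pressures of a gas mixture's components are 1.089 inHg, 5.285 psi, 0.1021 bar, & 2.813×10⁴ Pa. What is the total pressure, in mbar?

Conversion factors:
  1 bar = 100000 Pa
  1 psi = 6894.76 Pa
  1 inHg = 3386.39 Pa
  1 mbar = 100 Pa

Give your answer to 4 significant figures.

1.089 inHg × 3386.39 = 3687.78 Pa
5.285 psi × 6894.76 = 36438.8 Pa
0.1021 bar × 100000 = 10210 Pa
2.813×10⁴ Pa (already Pa)
Total: 3687.78 + 36438.8 + 10210 + 28130 = 78466.6 Pa
In mbar: 78466.6 / 100 = 784.666 mbar

784.7 mbar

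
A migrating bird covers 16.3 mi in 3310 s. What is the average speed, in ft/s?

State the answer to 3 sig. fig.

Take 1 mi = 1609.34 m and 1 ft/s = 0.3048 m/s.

16.3 mi × 1609.34 → 26232.2 m
v = d / t = 26232.2 m / 3310 s = 7.92514 m/s
7.92514 m/s ÷ (0.3048 m/s/ft/s) = 26.0011 ft/s

26.0 ft/s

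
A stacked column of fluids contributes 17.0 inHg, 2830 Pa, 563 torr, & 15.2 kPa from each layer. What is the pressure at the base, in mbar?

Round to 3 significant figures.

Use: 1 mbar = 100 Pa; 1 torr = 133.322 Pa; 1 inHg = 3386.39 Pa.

1510 mbar

17.0 inHg × 3386.39 → 57568.6 Pa
2830 Pa (already Pa)
563 torr × 133.322 → 75060.3 Pa
15.2 kPa × 1000 → 15200 Pa
Total: 57568.6 + 2830 + 75060.3 + 15200 = 150659 Pa
In mbar: 150659 / 100 = 1506.59 mbar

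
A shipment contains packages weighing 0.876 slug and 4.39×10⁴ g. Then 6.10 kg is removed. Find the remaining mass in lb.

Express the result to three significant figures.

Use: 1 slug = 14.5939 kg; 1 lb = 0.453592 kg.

0.876 slug × 14.5939 = 12.7843 kg
4.39×10⁴ g × 0.001 = 43.9 kg
6.10 kg (already kg)
Sum: 12.7843 + 43.9 − 6.1 = 50.5843 kg
In lb: 50.5843 / 0.453592 = 111.519 lb

112 lb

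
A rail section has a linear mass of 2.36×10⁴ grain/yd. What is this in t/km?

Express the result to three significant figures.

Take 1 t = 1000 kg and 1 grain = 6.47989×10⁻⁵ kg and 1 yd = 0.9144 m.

1.67 t/km

2.36×10⁴ grain/yd × 6.47989×10⁻⁵ kg/grain ÷ 0.9144 m/yd = 1.67241 kg/m
1.67241 kg/m ÷ 1000 kg/t × 1000 m/km = 1.67241 t/km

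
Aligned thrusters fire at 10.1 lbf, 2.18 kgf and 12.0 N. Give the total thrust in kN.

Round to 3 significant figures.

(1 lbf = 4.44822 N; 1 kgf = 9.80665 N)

0.0783 kN

10.1 lbf × 4.44822 → 44.927 N
2.18 kgf × 9.80665 → 21.3785 N
12.0 N (already N)
Total: 44.927 + 21.3785 + 12 = 78.3055 N
In kN: 78.3055 / 1000 = 0.0783055 kN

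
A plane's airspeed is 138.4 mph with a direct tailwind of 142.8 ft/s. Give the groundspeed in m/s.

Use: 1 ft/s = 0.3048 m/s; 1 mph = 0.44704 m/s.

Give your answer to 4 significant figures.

138.4 mph × 0.44704 → 61.8703 m/s
142.8 ft/s × 0.3048 → 43.5254 m/s
Total: 61.8703 + 43.5254 = 105.396 m/s

105.4 m/s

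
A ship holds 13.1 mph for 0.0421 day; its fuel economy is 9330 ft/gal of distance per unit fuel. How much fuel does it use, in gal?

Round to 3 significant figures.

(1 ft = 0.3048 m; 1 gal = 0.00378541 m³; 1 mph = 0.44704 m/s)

13.1 mph → 5.85622 m/s
0.0421 day → 3637.44 s
d = v × t = 5.85622 × 3637.44 = 21301.6 m
9330 ft/gal → 751249 m/m³
V = d / (distance per unit fuel) = 21301.6 / 751249 = 0.0283549 m³
In gal: 0.0283549 / 0.00378541 = 7.49058 gal

7.49 gal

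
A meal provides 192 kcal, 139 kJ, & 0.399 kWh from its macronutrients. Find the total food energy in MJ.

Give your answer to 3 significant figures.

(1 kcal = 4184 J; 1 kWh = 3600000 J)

192 kcal × 4184 = 803328 J
139 kJ × 1000 = 139000 J
0.399 kWh × 3600000 = 1.4364×10⁶ J
Combined: 803328 + 139000 + 1.4364×10⁶ = 2.37873×10⁶ J
In MJ: 2.37873×10⁶ / 1000000 = 2.37873 MJ

2.38 MJ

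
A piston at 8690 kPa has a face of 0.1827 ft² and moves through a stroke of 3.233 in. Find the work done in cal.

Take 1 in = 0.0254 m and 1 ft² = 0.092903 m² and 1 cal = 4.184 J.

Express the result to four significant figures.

2895 cal

8690 kPa → 8.69×10⁶ Pa
0.1827 ft² → 0.0169734 m²
F = P × A = 8.69×10⁶ × 0.0169734 = 147499 N
3.233 in → 0.0821182 m
W = F × d = 147499 × 0.0821182 = 12112.4 J
In cal: 12112.4 / 4.184 = 2894.93 cal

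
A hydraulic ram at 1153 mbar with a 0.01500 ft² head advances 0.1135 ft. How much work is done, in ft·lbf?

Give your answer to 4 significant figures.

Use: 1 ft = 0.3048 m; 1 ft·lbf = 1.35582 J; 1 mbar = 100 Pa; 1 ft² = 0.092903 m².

1153 mbar → 115300 Pa
0.01500 ft² → 0.00139354 m²
F = P × A = 115300 × 0.00139354 = 160.675 N
0.1135 ft → 0.0345948 m
W = F × d = 160.675 × 0.0345948 = 5.55852 J
In ft·lbf: 5.55852 / 1.35582 = 4.09975 ft·lbf

4.100 ft·lbf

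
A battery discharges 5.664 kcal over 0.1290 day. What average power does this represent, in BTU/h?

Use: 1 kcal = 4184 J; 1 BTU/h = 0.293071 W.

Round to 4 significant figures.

5.664 kcal × 4184 → 23698.2 J
0.1290 day × 86400 → 11145.6 s
P = E / t = 23698.2 J / 11145.6 s = 2.12624 W
2.12624 W ÷ (0.293071 W/BTU/h) = 7.25503 BTU/h

7.255 BTU/h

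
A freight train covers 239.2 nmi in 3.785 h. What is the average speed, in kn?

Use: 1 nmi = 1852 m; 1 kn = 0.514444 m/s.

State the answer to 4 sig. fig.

239.2 nmi × 1852 = 442998 m
3.785 h × 3600 = 13626 s
v = d / t = 442998 m / 13626 s = 32.5112 m/s
32.5112 m/s ÷ (0.514444 m/s/kn) = 63.1968 kn

63.20 kn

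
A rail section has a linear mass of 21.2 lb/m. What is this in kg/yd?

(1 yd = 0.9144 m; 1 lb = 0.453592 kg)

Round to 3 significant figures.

21.2 lb/m × 0.453592 kg/lb = 9.61615 kg/m
9.61615 kg/m × 0.9144 m/yd = 8.79301 kg/yd

8.79 kg/yd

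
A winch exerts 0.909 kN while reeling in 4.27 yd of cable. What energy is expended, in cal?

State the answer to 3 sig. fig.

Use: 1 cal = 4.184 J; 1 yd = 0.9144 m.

848 cal

0.909 kN × 1000 = 909 N
4.27 yd × 0.9144 = 3.90449 m
W = F × d = 909 N × 3.90449 m = 3549.18 J
3549.18 J ÷ (4.184 J/cal) = 848.274 cal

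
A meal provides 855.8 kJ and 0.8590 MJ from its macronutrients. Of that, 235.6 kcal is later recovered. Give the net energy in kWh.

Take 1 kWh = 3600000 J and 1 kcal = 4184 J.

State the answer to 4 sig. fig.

0.2025 kWh

855.8 kJ × 1000 = 855800 J
0.8590 MJ × 1000000 = 859000 J
235.6 kcal × 4184 = 985750 J
Result: 855800 + 859000 − 985750 = 729050 J
In kWh: 729050 / 3600000 = 0.202514 kWh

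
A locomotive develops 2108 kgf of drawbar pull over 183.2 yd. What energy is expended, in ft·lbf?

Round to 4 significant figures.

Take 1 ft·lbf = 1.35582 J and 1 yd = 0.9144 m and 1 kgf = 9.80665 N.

2.554×10⁶ ft·lbf

2108 kgf × 9.80665 → 20672.4 N
183.2 yd × 0.9144 → 167.518 m
W = F × d = 20672.4 N × 167.518 m = 3.463×10⁶ J
3.463×10⁶ J ÷ (1.35582 J/ft·lbf) = 2.55417×10⁶ ft·lbf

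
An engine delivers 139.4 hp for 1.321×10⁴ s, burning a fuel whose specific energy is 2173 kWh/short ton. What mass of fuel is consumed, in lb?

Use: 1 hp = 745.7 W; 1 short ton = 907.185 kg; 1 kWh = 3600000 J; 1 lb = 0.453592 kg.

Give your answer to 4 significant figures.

351.1 lb

139.4 hp → 103951 W
E = P × t = 103951 × 13210 = 1.37319×10⁹ J
2173 kWh/short ton → 8.62316×10⁶ J/kg
m = E / e_s = 1.37319×10⁹ / 8.62316×10⁶ = 159.244 kg
In lb: 159.244 / 0.453592 = 351.073 lb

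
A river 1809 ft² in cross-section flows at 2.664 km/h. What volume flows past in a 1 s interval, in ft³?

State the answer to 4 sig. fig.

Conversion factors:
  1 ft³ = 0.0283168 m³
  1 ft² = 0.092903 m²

4392 ft³

2.664 km/h × (1/3.6) = 0.74 m/s
1809 ft² × 0.092903 = 168.062 m²
V = v × A × t = 0.74 m/s × 168.062 m² × 1 s = 124.366 m³
124.366 m³ ÷ (0.0283168 m³/ft³) = 4391.95 ft³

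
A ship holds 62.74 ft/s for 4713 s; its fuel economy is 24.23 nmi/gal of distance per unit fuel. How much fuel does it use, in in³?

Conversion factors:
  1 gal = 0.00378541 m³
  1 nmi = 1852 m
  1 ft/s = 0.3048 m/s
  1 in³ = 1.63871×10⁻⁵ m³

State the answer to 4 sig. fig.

464.0 in³

62.74 ft/s → 19.1232 m/s
d = v × t = 19.1232 × 4713 = 90127.6 m
24.23 nmi/gal → 1.18545×10⁷ m/m³
V = d / (distance per unit fuel) = 90127.6 / 1.18545×10⁷ = 0.00760282 m³
In in³: 0.00760282 / 1.63871×10⁻⁵ = 463.952 in³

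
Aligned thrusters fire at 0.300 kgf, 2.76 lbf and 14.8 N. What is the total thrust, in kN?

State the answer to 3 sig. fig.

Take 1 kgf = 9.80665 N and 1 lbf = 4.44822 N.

0.0300 kN

0.300 kgf × 9.80665 → 2.942 N
2.76 lbf × 4.44822 → 12.2771 N
14.8 N (already N)
Total: 2.942 + 12.2771 + 14.8 = 30.0191 N
In kN: 30.0191 / 1000 = 0.0300191 kN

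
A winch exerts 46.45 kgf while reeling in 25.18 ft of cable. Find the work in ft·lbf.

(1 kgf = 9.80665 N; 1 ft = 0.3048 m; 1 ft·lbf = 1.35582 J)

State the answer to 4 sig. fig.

46.45 kgf × 9.80665 = 455.519 N
25.18 ft × 0.3048 = 7.67486 m
W = F × d = 455.519 N × 7.67486 m = 3496.04 J
3496.04 J ÷ (1.35582 J/ft·lbf) = 2578.54 ft·lbf

2579 ft·lbf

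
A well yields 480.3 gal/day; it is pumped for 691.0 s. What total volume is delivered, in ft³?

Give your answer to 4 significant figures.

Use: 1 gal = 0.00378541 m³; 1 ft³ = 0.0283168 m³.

0.5135 ft³

480.3 gal/day → 2.10432×10⁻⁵ m³/s
V = Q × t = 2.10432×10⁻⁵ × 691 = 0.0145409 m³
In ft³: 0.0145409 / 0.0283168 = 0.513508 ft³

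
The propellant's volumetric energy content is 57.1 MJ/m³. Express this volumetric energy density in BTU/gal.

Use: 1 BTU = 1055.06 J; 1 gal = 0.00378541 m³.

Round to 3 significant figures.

205 BTU/gal

57.1 MJ/m³ × 1000000 J/MJ = 5.71×10⁷ J/m³
5.71×10⁷ J/m³ ÷ 1055.06 J/BTU × 0.00378541 m³/gal = 204.867 BTU/gal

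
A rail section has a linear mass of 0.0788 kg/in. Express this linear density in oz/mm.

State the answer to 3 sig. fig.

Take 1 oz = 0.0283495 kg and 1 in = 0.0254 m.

0.0788 kg/in ÷ 0.0254 m/in = 3.10236 kg/m
3.10236 kg/m ÷ 0.0283495 kg/oz × 0.001 m/mm = 0.109433 oz/mm

0.109 oz/mm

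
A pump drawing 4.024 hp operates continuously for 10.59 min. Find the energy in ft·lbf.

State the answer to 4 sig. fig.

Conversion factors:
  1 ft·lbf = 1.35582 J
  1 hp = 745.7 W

1.406×10⁶ ft·lbf

4.024 hp × 745.7 → 3000.7 W
10.59 min × 60 → 635.4 s
E = P × t = 3000.7 W × 635.4 s = 1.90664×10⁶ J
1.90664×10⁶ J ÷ (1.35582 J/ft·lbf) = 1.40626×10⁶ ft·lbf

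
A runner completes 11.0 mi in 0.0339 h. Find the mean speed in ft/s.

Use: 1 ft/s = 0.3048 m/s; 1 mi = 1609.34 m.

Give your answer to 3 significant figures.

11.0 mi × 1609.34 = 17702.7 m
0.0339 h × 3600 = 122.04 s
v = d / t = 17702.7 m / 122.04 s = 145.057 m/s
145.057 m/s ÷ (0.3048 m/s/ft/s) = 475.909 ft/s

476 ft/s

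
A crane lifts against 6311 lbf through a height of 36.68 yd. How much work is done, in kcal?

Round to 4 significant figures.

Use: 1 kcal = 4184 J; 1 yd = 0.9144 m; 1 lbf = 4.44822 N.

6311 lbf × 4.44822 = 28072.7 N
36.68 yd × 0.9144 = 33.5402 m
W = F × d = 28072.7 N × 33.5402 m = 941564 J
941564 J ÷ (4184 J/kcal) = 225.039 kcal

225.0 kcal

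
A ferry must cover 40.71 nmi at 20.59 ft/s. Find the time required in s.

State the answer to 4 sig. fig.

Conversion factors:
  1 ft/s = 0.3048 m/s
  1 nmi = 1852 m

1.201×10⁴ s

40.71 nmi × 1852 → 75394.9 m
20.59 ft/s × 0.3048 → 6.27583 m/s
t = d / v = 75394.9 m / 6.27583 m/s = 12013.5 s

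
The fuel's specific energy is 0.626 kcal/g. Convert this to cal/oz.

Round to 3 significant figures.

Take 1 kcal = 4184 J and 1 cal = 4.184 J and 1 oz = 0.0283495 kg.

0.626 kcal/g × 4184 J/kcal ÷ 0.001 kg/g = 2.61918×10⁶ J/kg
2.61918×10⁶ J/kg ÷ 4.184 J/cal × 0.0283495 kg/oz = 17746.8 cal/oz

1.77×10⁴ cal/oz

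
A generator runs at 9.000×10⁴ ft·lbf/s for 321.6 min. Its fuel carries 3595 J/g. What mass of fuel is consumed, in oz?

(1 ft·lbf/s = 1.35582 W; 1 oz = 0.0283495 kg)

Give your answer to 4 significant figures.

9.000×10⁴ ft·lbf/s → 122024 W
321.6 min → 19296 s
E = P × t = 122024 × 19296 = 2.35458×10⁹ J
3595 J/g → 3.595×10⁶ J/kg
m = E / e_s = 2.35458×10⁹ / 3.595×10⁶ = 654.96 kg
In oz: 654.96 / 0.0283495 = 23103.1 oz

2.310×10⁴ oz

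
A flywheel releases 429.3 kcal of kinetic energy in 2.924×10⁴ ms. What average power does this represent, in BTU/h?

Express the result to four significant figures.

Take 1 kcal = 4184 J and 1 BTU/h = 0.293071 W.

2.096×10⁵ BTU/h

429.3 kcal × 4184 = 1.79619×10⁶ J
2.924×10⁴ ms × 0.001 = 29.24 s
P = E / t = 1.79619×10⁶ J / 29.24 s = 61429.2 W
61429.2 W ÷ (0.293071 W/BTU/h) = 209605 BTU/h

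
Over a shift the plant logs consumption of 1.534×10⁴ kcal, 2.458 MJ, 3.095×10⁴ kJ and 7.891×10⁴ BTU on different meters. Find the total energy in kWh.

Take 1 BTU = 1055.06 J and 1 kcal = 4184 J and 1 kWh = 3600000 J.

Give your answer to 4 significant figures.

1.534×10⁴ kcal × 4184 → 6.41826×10⁷ J
2.458 MJ × 1000000 → 2.458×10⁶ J
3.095×10⁴ kJ × 1000 → 3.095×10⁷ J
7.891×10⁴ BTU × 1055.06 → 8.32548×10⁷ J
Total: 6.41826×10⁷ + 2.458×10⁶ + 3.095×10⁷ + 8.32548×10⁷ = 1.80845×10⁸ J
In kWh: 1.80845×10⁸ / 3600000 = 50.2347 kWh

50.23 kWh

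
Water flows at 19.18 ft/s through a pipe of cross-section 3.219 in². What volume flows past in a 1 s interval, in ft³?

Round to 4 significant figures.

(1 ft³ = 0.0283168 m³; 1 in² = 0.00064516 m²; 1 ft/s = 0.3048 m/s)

0.4288 ft³

19.18 ft/s × 0.3048 = 5.84606 m/s
3.219 in² × 0.00064516 = 0.00207677 m²
V = v × A × t = 5.84606 m/s × 0.00207677 m² × 1 s = 0.0121409 m³
0.0121409 m³ ÷ (0.0283168 m³/ft³) = 0.428753 ft³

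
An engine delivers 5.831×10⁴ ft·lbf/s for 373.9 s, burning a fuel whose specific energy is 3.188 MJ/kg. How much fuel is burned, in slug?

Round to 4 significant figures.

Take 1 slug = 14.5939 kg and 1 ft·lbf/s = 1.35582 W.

5.831×10⁴ ft·lbf/s → 79057.9 W
E = P × t = 79057.9 × 373.9 = 2.95597×10⁷ J
3.188 MJ/kg → 3.188×10⁶ J/kg
m = E / e_s = 2.95597×10⁷ / 3.188×10⁶ = 9.27218 kg
In slug: 9.27218 / 14.5939 = 0.635346 slug

0.6353 slug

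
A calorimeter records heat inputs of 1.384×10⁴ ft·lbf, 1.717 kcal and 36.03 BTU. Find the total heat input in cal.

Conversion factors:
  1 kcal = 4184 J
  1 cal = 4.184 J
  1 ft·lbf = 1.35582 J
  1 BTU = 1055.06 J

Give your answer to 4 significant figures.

1.529×10⁴ cal

1.384×10⁴ ft·lbf × 1.35582 → 18764.5 J
1.717 kcal × 4184 → 7183.93 J
36.03 BTU × 1055.06 → 38013.8 J
Sum: 18764.5 + 7183.93 + 38013.8 = 63962.2 J
In cal: 63962.2 / 4.184 = 15287.3 cal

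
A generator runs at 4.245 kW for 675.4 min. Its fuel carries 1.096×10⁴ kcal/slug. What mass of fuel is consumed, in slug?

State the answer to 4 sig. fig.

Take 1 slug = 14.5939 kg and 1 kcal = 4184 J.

4.245 kW → 4245 W
675.4 min → 40524 s
E = P × t = 4245 × 40524 = 1.72024×10⁸ J
1.096×10⁴ kcal/slug → 3.14218×10⁶ J/kg
m = E / e_s = 1.72024×10⁸ / 3.14218×10⁶ = 54.7467 kg
In slug: 54.7467 / 14.5939 = 3.75134 slug

3.751 slug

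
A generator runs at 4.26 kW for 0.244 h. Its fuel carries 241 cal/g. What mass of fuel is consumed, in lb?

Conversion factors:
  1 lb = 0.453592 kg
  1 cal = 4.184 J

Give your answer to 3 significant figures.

8.18 lb

4.26 kW → 4260 W
0.244 h → 878.4 s
E = P × t = 4260 × 878.4 = 3.74198×10⁶ J
241 cal/g → 1.00834×10⁶ J/kg
m = E / e_s = 3.74198×10⁶ / 1.00834×10⁶ = 3.71103 kg
In lb: 3.71103 / 0.453592 = 8.18143 lb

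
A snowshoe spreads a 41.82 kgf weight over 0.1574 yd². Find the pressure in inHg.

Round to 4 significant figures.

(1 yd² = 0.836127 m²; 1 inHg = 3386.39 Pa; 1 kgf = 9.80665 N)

41.82 kgf × 9.80665 = 410.114 N
0.1574 yd² × 0.836127 = 0.131606 m²
P = F / A = 410.114 N / 0.131606 m² = 3116.23 Pa
3116.23 Pa ÷ (3386.39 Pa/inHg) = 0.920222 inHg

0.9202 inHg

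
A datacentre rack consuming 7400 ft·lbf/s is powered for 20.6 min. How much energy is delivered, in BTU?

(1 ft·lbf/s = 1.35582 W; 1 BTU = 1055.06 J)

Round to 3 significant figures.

1.18×10⁴ BTU

7400 ft·lbf/s × 1.35582 → 10033.1 W
20.6 min × 60 → 1236 s
E = P × t = 10033.1 W × 1236 s = 1.24009×10⁷ J
1.24009×10⁷ J ÷ (1055.06 J/BTU) = 11753.7 BTU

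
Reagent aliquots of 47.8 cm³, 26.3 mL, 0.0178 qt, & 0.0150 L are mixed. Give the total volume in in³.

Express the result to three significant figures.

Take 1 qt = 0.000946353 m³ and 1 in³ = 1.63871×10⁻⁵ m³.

6.47 in³

47.8 cm³ × 10⁻⁶ → 4.78×10⁻⁵ m³
26.3 mL × 10⁻⁶ → 2.63×10⁻⁵ m³
0.0178 qt × 0.000946353 → 1.68451×10⁻⁵ m³
0.0150 L × 0.001 → 1.5×10⁻⁵ m³
Sum: 4.78×10⁻⁵ + 2.63×10⁻⁵ + 1.68451×10⁻⁵ + 1.5×10⁻⁵ = 1.05945×10⁻⁴ m³
In in³: 1.05945×10⁻⁴ / 1.63871×10⁻⁵ = 6.46515 in³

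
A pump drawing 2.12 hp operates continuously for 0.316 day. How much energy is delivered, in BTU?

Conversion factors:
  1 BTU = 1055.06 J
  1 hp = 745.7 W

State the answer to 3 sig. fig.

4.09×10⁴ BTU

2.12 hp × 745.7 → 1580.88 W
0.316 day × 86400 → 27302.4 s
E = P × t = 1580.88 W × 27302.4 s = 4.31618×10⁷ J
4.31618×10⁷ J ÷ (1055.06 J/BTU) = 40909.3 BTU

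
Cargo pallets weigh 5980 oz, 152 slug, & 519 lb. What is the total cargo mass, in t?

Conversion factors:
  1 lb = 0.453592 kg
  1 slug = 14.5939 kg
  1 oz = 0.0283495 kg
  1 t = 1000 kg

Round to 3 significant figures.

5980 oz × 0.0283495 → 169.53 kg
152 slug × 14.5939 → 2218.27 kg
519 lb × 0.453592 → 235.414 kg
Sum: 169.53 + 2218.27 + 235.414 = 2623.21 kg
In t: 2623.21 / 1000 = 2.62321 t

2.62 t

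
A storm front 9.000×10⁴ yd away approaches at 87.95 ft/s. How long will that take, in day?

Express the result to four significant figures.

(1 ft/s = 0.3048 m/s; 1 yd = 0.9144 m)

0.03553 day

9.000×10⁴ yd × 0.9144 → 82296 m
87.95 ft/s × 0.3048 → 26.8072 m/s
t = d / v = 82296 m / 26.8072 m/s = 3069.92 s
3069.92 s ÷ (86400 s/day) = 0.0355315 day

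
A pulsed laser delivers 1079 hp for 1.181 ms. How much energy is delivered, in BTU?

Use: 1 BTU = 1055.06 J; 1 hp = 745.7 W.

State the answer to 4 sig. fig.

1079 hp × 745.7 = 804610 W
1.181 ms × 0.001 = 0.001181 s
E = P × t = 804610 W × 0.001181 s = 950.244 J
950.244 J ÷ (1055.06 J/BTU) = 0.900654 BTU

0.9007 BTU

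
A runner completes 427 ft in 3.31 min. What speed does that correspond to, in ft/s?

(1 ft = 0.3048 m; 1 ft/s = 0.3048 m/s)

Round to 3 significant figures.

2.15 ft/s

427 ft × 0.3048 = 130.15 m
3.31 min × 60 = 198.6 s
v = d / t = 130.15 m / 198.6 s = 0.655337 m/s
0.655337 m/s ÷ (0.3048 m/s/ft/s) = 2.15006 ft/s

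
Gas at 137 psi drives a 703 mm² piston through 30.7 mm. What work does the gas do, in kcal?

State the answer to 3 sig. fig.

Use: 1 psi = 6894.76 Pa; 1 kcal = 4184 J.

0.00487 kcal

137 psi → 944582 Pa
703 mm² → 7.03×10⁻⁴ m²
F = P × A = 944582 × 7.03×10⁻⁴ = 664.041 N
30.7 mm → 0.0307 m
W = F × d = 664.041 × 0.0307 = 20.3861 J
In kcal: 20.3861 / 4184 = 0.00487239 kcal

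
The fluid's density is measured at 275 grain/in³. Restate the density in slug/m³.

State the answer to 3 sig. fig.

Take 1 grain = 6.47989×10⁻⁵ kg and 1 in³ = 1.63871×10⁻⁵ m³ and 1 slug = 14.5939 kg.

275 grain/in³ × 6.47989×10⁻⁵ kg/grain ÷ 1.63871×10⁻⁵ m³/in³ = 1087.42 kg/m³
1087.42 kg/m³ ÷ 14.5939 kg/slug = 74.512 slug/m³

74.5 slug/m³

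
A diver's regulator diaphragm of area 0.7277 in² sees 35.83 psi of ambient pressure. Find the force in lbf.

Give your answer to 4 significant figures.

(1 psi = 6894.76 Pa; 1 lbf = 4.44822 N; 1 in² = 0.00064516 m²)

26.07 lbf

35.83 psi × 6894.76 → 247039 Pa
0.7277 in² × 0.00064516 → 4.69483×10⁻⁴ m²
F = P × A = 247039 Pa × 4.69483×10⁻⁴ m² = 115.981 N
115.981 N ÷ (4.44822 N/lbf) = 26.0736 lbf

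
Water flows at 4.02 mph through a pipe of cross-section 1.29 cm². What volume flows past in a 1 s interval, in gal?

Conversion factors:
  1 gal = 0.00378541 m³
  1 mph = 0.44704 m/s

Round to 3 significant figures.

4.02 mph × 0.44704 = 1.7971 m/s
1.29 cm² × 0.0001 = 1.29×10⁻⁴ m²
V = v × A × t = 1.7971 m/s × 1.29×10⁻⁴ m² × 1 s = 2.31826×10⁻⁴ m³
2.31826×10⁻⁴ m³ ÷ (0.00378541 m³/gal) = 0.061242 gal

0.0612 gal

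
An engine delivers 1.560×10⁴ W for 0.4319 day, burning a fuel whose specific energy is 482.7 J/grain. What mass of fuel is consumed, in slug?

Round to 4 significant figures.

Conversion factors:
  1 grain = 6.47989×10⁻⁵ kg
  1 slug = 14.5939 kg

5.355 slug

0.4319 day → 37316.2 s
E = P × t = 15600 × 37316.2 = 5.82133×10⁸ J
482.7 J/grain → 7.4492×10⁶ J/kg
m = E / e_s = 5.82133×10⁸ / 7.4492×10⁶ = 78.147 kg
In slug: 78.147 / 14.5939 = 5.35477 slug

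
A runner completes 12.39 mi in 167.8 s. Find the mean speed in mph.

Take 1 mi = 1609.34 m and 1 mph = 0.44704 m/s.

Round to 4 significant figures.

265.8 mph

12.39 mi × 1609.34 → 19939.7 m
v = d / t = 19939.7 m / 167.8 s = 118.83 m/s
118.83 m/s ÷ (0.44704 m/s/mph) = 265.815 mph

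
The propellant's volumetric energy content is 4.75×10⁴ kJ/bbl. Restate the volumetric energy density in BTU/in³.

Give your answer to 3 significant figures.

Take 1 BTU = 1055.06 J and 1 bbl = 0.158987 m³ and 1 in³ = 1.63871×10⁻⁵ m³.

4.75×10⁴ kJ/bbl × 1000 J/kJ ÷ 0.158987 m³/bbl = 2.98767×10⁸ J/m³
2.98767×10⁸ J/m³ ÷ 1055.06 J/BTU × 1.63871×10⁻⁵ m³/in³ = 4.64042 BTU/in³

4.64 BTU/in³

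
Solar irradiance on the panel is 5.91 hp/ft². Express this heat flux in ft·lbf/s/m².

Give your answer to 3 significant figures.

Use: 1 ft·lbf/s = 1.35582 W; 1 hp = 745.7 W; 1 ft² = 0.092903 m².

3.50×10⁴ ft·lbf/s/m²

5.91 hp/ft² × 745.7 W/hp ÷ 0.092903 m²/ft² = 47437.5 W/m²
47437.5 W/m² ÷ 1.35582 W/ft·lbf/s = 34988.1 ft·lbf/s/m²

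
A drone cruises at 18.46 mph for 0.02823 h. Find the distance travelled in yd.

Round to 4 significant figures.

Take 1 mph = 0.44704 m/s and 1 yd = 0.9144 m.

917.2 yd

18.46 mph × 0.44704 = 8.25236 m/s
0.02823 h × 3600 = 101.628 s
d = v × t = 8.25236 m/s × 101.628 s = 838.671 m
838.671 m ÷ (0.9144 m/yd) = 917.182 yd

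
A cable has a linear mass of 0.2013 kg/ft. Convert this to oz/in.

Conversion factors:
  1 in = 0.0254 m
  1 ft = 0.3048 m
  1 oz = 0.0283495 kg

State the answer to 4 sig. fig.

0.5917 oz/in

0.2013 kg/ft ÷ 0.3048 m/ft = 0.660433 kg/m
0.660433 kg/m ÷ 0.0283495 kg/oz × 0.0254 m/in = 0.591721 oz/in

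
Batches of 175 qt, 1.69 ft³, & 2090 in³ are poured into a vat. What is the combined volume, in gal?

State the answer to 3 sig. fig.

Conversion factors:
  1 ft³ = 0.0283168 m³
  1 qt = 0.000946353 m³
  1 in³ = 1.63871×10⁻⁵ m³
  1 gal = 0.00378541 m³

175 qt × 0.000946353 = 0.165612 m³
1.69 ft³ × 0.0283168 = 0.0478554 m³
2090 in³ × 1.63871×10⁻⁵ = 0.034249 m³
Combined: 0.165612 + 0.0478554 + 0.034249 = 0.247716 m³
In gal: 0.247716 / 0.00378541 = 65.4397 gal

65.4 gal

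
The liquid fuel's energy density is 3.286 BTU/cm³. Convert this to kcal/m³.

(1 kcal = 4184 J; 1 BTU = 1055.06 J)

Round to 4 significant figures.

3.286 BTU/cm³ × 1055.06 J/BTU ÷ 10⁻⁶ m³/cm³ = 3.46693×10⁹ J/m³
3.46693×10⁹ J/m³ ÷ 4184 J/kcal = 828616 kcal/m³

8.286×10⁵ kcal/m³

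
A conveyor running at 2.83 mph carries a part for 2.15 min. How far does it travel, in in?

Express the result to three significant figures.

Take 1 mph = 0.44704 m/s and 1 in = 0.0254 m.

2.83 mph × 0.44704 = 1.26512 m/s
2.15 min × 60 = 129 s
d = v × t = 1.26512 m/s × 129 s = 163.2 m
163.2 m ÷ (0.0254 m/in) = 6425.2 in

6430 in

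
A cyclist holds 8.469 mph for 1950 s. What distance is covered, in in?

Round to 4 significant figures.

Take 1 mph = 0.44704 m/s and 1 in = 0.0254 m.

2.907×10⁵ in

8.469 mph × 0.44704 → 3.78598 m/s
d = v × t = 3.78598 m/s × 1950 s = 7382.66 m
7382.66 m ÷ (0.0254 m/in) = 290656 in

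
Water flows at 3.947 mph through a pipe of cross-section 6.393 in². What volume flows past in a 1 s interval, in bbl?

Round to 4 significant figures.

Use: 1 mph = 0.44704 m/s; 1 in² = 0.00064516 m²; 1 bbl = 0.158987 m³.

0.04577 bbl

3.947 mph × 0.44704 → 1.76447 m/s
6.393 in² × 0.00064516 → 0.00412451 m²
V = v × A × t = 1.76447 m/s × 0.00412451 m² × 1 s = 0.00727757 m³
0.00727757 m³ ÷ (0.158987 m³/bbl) = 0.0457746 bbl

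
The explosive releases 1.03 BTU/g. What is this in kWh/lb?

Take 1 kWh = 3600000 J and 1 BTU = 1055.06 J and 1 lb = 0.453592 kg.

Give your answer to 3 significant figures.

1.03 BTU/g × 1055.06 J/BTU ÷ 0.001 kg/g = 1.08671×10⁶ J/kg
1.08671×10⁶ J/kg ÷ 3600000 J/kWh × 0.453592 kg/lb = 0.136923 kWh/lb

0.137 kWh/lb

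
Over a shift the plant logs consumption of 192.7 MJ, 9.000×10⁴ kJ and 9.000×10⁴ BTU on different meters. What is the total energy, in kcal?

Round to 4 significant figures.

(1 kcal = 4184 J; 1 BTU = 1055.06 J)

9.026×10⁴ kcal

192.7 MJ × 1000000 → 1.927×10⁸ J
9.000×10⁴ kJ × 1000 → 9×10⁷ J
9.000×10⁴ BTU × 1055.06 → 9.49554×10⁷ J
Combined: 1.927×10⁸ + 9×10⁷ + 9.49554×10⁷ = 3.77655×10⁸ J
In kcal: 3.77655×10⁸ / 4184 = 90261.7 kcal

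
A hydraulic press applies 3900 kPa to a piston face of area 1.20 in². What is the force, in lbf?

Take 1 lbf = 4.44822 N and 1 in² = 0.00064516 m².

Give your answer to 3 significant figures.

679 lbf

3900 kPa × 1000 = 3.9×10⁶ Pa
1.20 in² × 0.00064516 = 7.74192×10⁻⁴ m²
F = P × A = 3.9×10⁶ Pa × 7.74192×10⁻⁴ m² = 3019.35 N
3019.35 N ÷ (4.44822 N/lbf) = 678.777 lbf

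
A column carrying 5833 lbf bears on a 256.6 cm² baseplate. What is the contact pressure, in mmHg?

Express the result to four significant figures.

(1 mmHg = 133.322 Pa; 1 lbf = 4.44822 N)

5833 lbf × 4.44822 → 25946.5 N
256.6 cm² × 0.0001 → 0.02566 m²
P = F / A = 25946.5 N / 0.02566 m² = 1.01117×10⁶ Pa
1.01117×10⁶ Pa ÷ (133.322 Pa/mmHg) = 7584.42 mmHg

7584 mmHg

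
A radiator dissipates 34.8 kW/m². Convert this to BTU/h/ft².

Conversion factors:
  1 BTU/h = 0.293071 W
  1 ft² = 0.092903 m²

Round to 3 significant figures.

34.8 kW/m² × 1000 W/kW = 34800 W/m²
34800 W/m² ÷ 0.293071 W/BTU/h × 0.092903 m²/ft² = 11031.5 BTU/h/ft²

1.10×10⁴ BTU/h/ft²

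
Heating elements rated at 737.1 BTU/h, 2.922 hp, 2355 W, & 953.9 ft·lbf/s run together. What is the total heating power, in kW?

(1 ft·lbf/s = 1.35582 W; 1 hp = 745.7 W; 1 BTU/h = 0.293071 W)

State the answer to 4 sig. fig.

6.043 kW

737.1 BTU/h × 0.293071 = 216.023 W
2.922 hp × 745.7 = 2178.94 W
2355 W (already W)
953.9 ft·lbf/s × 1.35582 = 1293.32 W
Sum: 216.023 + 2178.94 + 2355 + 1293.32 = 6043.28 W
In kW: 6043.28 / 1000 = 6.04328 kW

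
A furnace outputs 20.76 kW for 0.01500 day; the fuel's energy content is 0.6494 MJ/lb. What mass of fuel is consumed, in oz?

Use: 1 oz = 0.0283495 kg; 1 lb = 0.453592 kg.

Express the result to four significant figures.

20.76 kW → 20760 W
0.01500 day → 1296 s
E = P × t = 20760 × 1296 = 2.6905×10⁷ J
0.6494 MJ/lb → 1.43168×10⁶ J/kg
m = E / e_s = 2.6905×10⁷ / 1.43168×10⁶ = 18.7926 kg
In oz: 18.7926 / 0.0283495 = 662.89 oz

662.9 oz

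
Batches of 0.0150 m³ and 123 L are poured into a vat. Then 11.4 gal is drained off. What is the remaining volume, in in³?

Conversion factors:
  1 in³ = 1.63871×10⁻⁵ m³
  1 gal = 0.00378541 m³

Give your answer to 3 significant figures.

0.0150 m³ (already m³)
123 L × 0.001 → 0.123 m³
11.4 gal × 0.00378541 → 0.0431537 m³
Sum: 0.015 + 0.123 − 0.0431537 = 0.0948463 m³
In in³: 0.0948463 / 1.63871×10⁻⁵ = 5787.86 in³

5790 in³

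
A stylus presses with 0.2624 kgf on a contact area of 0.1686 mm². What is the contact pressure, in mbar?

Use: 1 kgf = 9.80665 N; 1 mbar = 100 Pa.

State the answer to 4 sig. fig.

0.2624 kgf × 9.80665 = 2.57326 N
0.1686 mm² × 10⁻⁶ = 1.686×10⁻⁷ m²
P = F / A = 2.57326 N / 1.686×10⁻⁷ m² = 1.52625×10⁷ Pa
1.52625×10⁷ Pa ÷ (100 Pa/mbar) = 152625 mbar

1.526×10⁵ mbar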